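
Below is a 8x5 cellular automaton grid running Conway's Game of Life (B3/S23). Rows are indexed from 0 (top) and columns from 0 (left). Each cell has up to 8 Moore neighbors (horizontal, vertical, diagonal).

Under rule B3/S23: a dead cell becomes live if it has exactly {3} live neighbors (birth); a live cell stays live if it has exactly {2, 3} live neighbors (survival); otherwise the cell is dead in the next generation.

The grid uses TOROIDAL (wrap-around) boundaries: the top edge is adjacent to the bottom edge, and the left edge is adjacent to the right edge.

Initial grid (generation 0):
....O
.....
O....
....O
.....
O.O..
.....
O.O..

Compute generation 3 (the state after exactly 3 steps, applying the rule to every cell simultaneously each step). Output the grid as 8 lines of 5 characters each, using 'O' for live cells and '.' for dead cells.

Answer: .....
.....
.....
.....
.....
.....
.....
.....

Derivation:
Simulating step by step:
Generation 0 (given above): 7 live cells
Generation 1: 0 live cells
.....
.....
.....
.....
.....
.....
.....
.....
Generation 2: 0 live cells
.....
.....
.....
.....
.....
.....
.....
.....
Generation 3: 0 live cells
(generation 3 grid is the final answer)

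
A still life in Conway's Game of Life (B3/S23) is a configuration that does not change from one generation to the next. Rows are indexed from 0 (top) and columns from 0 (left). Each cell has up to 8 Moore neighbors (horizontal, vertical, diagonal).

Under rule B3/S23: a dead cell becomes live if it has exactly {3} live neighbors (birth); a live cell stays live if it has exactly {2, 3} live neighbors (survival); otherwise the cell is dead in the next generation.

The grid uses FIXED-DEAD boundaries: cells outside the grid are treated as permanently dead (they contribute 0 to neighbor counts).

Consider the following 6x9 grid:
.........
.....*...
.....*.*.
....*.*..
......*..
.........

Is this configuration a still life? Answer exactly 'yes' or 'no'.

Compute generation 1 and compare to generation 0 (given above):
Generation 1:
.........
......*..
....**...
......**.
.....*...
.........
Cell (1,5) differs: gen0=1 vs gen1=0 -> NOT a still life.

Answer: no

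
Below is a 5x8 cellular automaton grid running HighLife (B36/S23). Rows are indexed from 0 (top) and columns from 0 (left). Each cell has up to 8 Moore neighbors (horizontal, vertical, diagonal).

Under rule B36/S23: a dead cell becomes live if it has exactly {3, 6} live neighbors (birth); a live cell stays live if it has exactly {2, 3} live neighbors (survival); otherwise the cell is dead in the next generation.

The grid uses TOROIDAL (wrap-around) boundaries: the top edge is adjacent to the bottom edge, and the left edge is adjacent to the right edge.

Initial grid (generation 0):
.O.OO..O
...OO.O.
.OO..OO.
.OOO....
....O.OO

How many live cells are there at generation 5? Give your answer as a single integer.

Answer: 5

Derivation:
Simulating step by step:
Generation 0 (given above): 17 live cells
Generation 1: 20 live cells
O.O....O
OO....OO
.O...OO.
OO.OO..O
.O..OOOO
Generation 2: 13 live cells
..O...O.
..O..O..
....OO.O
.O.O.OO.
....OO..
Generation 3: 13 live cells
...OO.O.
...OOO..
..OO....
...OO...
..OOO...
Generation 4: 5 live cells
........
.....O..
..O.OO..
........
..O.....
Generation 5: 5 live cells
........
....OO..
....OO..
...O....
........
Population at generation 5: 5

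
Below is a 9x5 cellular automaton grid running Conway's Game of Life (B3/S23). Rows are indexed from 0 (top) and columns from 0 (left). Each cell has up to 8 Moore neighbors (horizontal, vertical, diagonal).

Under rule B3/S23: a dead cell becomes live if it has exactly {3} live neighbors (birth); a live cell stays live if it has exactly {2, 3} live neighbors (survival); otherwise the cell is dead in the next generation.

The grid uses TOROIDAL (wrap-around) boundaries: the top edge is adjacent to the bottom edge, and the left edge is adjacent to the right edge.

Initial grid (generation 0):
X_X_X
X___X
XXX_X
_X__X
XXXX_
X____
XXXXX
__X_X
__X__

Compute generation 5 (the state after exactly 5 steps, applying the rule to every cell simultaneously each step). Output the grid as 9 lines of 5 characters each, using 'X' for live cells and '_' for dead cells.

Simulating step by step:
Generation 0 (given above): 24 live cells
Generation 1: 11 live cells
X___X
__X__
__X__
_____
__XX_
_____
__X__
____X
X_X_X
Generation 2: 12 live cells
X___X
_X_X_
_____
__XX_
_____
__XX_
_____
XX__X
_X___
Generation 3: 15 live cells
XXX_X
X___X
___X_
_____
_____
_____
XXXXX
XX___
_X___
Generation 4: 15 live cells
__XXX
__X__
____X
_____
_____
XXXXX
__XXX
___X_
____X
Generation 5: 14 live cells
(generation 5 grid is the final answer)

Answer: __X_X
__X_X
_____
_____
XXXXX
XX___
_____
__X__
__X_X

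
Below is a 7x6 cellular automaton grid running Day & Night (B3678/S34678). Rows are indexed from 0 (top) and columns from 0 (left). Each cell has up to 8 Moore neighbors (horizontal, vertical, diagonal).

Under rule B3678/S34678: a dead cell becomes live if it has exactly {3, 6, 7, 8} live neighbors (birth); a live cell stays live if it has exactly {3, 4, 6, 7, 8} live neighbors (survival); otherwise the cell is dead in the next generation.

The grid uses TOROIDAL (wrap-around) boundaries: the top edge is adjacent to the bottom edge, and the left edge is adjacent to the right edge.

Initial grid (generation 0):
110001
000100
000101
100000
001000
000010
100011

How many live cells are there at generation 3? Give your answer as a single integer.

Answer: 7

Derivation:
Simulating step by step:
Generation 0 (given above): 12 live cells
Generation 1: 9 live cells
100001
001001
000010
000000
000000
000100
110010
Generation 2: 7 live cells
100011
100011
000000
000000
000000
000000
100000
Generation 3: 7 live cells
110011
100010
000001
000000
000000
000000
000000
Population at generation 3: 7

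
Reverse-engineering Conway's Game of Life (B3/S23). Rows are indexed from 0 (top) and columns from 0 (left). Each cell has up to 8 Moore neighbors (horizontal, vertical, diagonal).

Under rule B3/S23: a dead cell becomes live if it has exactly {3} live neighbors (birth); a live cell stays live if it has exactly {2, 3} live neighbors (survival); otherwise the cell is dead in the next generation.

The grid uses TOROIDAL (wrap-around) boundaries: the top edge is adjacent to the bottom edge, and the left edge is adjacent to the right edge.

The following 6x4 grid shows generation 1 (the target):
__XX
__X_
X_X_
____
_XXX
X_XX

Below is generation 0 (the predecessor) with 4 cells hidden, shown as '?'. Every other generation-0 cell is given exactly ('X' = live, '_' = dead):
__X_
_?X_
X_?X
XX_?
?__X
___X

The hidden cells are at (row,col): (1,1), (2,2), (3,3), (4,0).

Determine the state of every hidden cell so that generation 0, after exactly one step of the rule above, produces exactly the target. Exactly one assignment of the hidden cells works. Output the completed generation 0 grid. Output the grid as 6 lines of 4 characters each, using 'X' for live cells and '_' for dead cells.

Answer: __X_
__X_
X_XX
XX__
X__X
___X

Derivation:
Hidden generation-0 cells (in order): (1,1), (2,2), (3,3), (4,0).
A hidden cell only influences target cells in its own 3x3 neighborhood. Try each of the 2^4 = 16 assignments, step the completed generation 0 forward once under B3/S23, and compare with the target:
  (1,1)=_ (2,2)=_ (3,3)=_ (4,0)=_ -> step gives (1,1)='X' but target has '_' -> reject
  (1,1)=_ (2,2)=_ (3,3)=_ (4,0)=X -> step gives (1,1)='X' but target has '_' -> reject
  (1,1)=_ (2,2)=_ (3,3)=X (4,0)=_ -> step gives (1,1)='X' but target has '_' -> reject
  (1,1)=_ (2,2)=_ (3,3)=X (4,0)=X -> step gives (1,1)='X' but target has '_' -> reject
  (1,1)=_ (2,2)=X (3,3)=_ (4,0)=_ -> step gives (3,1)='X' but target has '_' -> reject
  (1,1)=_ (2,2)=X (3,3)=_ (4,0)=X -> step reproduces the target at every cell -> ACCEPT
  (1,1)=_ (2,2)=X (3,3)=X (4,0)=_ -> step gives (2,0)='_' but target has 'X' -> reject
  (1,1)=_ (2,2)=X (3,3)=X (4,0)=X -> step gives (2,0)='_' but target has 'X' -> reject
  (1,1)=X (2,2)=_ (3,3)=_ (4,0)=_ -> step gives (0,1)='X' but target has '_' -> reject
  (1,1)=X (2,2)=_ (3,3)=_ (4,0)=X -> step gives (0,1)='X' but target has '_' -> reject
  (1,1)=X (2,2)=_ (3,3)=X (4,0)=_ -> step gives (0,1)='X' but target has '_' -> reject
  (1,1)=X (2,2)=_ (3,3)=X (4,0)=X -> step gives (0,1)='X' but target has '_' -> reject
  (1,1)=X (2,2)=X (3,3)=_ (4,0)=_ -> step gives (0,1)='X' but target has '_' -> reject
  (1,1)=X (2,2)=X (3,3)=_ (4,0)=X -> step gives (0,1)='X' but target has '_' -> reject
  (1,1)=X (2,2)=X (3,3)=X (4,0)=_ -> step gives (0,1)='X' but target has '_' -> reject
  (1,1)=X (2,2)=X (3,3)=X (4,0)=X -> step gives (0,1)='X' but target has '_' -> reject
Unique solution: (1,1)=dead, (2,2)=live, (3,3)=dead, (4,0)=live.
Check: live-neighbor counts of every cell in the completed generation 0:
1223
2435
3534
5446
4333
3233
Applying B3/S23 to generation 0 with these counts gives:
__XX
__X_
X_X_
____
_XXX
X_XX
which matches the target exactly.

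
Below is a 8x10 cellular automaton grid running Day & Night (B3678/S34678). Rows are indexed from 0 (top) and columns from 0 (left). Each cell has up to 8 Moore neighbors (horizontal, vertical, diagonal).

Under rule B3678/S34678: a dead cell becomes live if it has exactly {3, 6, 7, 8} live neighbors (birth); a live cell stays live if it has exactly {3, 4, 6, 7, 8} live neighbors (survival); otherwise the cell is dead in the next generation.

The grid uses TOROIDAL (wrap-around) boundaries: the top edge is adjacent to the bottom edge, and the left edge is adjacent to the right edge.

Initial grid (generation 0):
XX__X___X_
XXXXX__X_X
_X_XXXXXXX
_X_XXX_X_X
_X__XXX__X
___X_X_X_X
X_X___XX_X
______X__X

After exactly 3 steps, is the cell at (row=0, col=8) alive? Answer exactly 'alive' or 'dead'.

Simulating step by step:
Generation 0 (given above): 41 live cells
Generation 1: 38 live cells
_X___X_XX_
X______XX_
XXXXX__XXX
X__XXXXXXX
____X__X__
_XX__XXX_X
X____XXX_X
_____X___X
Generation 2: 40 live cells
X______XX_
X__XX___XX
_XXXX__XXX
X____XX_X_
_XX_XXX_X_
____XXXX__
XX__XXXX_X
____XXX__X
Generation 3: 40 live cells
X__X__XXXX
X__XX___XX
_XXXX_XX_X
X_____XXX_
___XXXXX_X
__X__XX__X
X__X_XXX__
_X__X____X

Cell (0,8) at generation 3: 1 -> alive

Answer: alive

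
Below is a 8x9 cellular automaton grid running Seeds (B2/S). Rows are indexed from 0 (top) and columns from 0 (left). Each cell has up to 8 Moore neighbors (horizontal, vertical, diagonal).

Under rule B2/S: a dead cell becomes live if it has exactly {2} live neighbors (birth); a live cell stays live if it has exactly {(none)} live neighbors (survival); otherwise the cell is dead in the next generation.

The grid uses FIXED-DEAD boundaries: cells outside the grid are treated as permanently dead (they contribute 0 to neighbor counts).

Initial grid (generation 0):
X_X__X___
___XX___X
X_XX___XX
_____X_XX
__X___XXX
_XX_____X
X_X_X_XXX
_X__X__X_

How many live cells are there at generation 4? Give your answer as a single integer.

Simulating step by step:
Generation 0 (given above): 30 live cells
Generation 1: 12 live cells
_X_______
X____XX__
_X___X___
____X____
___X_X___
X________
_________
X_X______
Generation 2: 12 live cells
X____XX__
__X_X____
X________
__XX__X__
_________
____X____
X________
_X_______
Generation 3: 14 live cells
_X_XX____
X__X__X__
____XX___
_X_______
__X_XX___
_________
_X_______
X________
Generation 4: 19 live cells
X____X___
_X_______
XXXX__X__
__X___X__
_X_X_____
_XXXXX___
X________
_X_______
Population at generation 4: 19

Answer: 19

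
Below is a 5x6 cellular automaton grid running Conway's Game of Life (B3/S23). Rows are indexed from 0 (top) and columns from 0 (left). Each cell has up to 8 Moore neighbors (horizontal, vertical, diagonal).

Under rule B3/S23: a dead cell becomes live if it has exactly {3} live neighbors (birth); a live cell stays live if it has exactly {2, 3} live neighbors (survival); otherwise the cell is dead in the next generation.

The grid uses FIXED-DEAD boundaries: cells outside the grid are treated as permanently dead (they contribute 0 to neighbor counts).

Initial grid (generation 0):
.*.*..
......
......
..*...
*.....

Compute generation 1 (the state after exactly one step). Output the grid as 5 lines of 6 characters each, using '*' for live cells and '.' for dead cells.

Answer: ......
......
......
......
......

Derivation:
Simulating step by step:
Generation 0 (given above): 4 live cells
Generation 1: 0 live cells
(generation 1 grid is the final answer)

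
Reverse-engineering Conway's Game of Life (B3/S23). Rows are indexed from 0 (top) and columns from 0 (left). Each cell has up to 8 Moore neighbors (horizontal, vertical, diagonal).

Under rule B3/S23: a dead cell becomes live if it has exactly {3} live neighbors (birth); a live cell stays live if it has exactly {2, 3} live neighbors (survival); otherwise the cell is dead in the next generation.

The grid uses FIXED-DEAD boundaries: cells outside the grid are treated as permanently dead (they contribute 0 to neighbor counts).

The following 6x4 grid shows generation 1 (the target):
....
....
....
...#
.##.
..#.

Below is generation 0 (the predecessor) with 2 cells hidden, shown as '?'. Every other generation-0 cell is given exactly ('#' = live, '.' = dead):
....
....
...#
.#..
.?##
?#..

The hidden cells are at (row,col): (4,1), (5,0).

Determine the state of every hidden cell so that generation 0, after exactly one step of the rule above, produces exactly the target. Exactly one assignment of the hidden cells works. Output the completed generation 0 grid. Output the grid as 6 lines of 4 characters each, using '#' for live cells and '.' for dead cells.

Answer: ....
....
...#
.#..
..##
.#..

Derivation:
Hidden generation-0 cells (in order): (4,1), (5,0).
A hidden cell only influences target cells in its own 3x3 neighborhood. Try each of the 2^2 = 4 assignments, step the completed generation 0 forward once under B3/S23, and compare with the target:
  (4,1)=. (5,0)=. -> step reproduces the target at every cell -> ACCEPT
  (4,1)=. (5,0)=# -> step gives (4,0)='#' but target has '.' -> reject
  (4,1)=# (5,0)=. -> step gives (3,1)='#' but target has '.' -> reject
  (4,1)=# (5,0)=# -> step gives (3,1)='#' but target has '.' -> reject
Unique solution: (4,1)=dead, (5,0)=dead.
Check: live-neighbor counts of every cell in the completed generation 0:
0000
0011
1120
1143
2331
1132
Applying B3/S23 to generation 0 with these counts gives:
....
....
....
...#
.##.
..#.
which matches the target exactly.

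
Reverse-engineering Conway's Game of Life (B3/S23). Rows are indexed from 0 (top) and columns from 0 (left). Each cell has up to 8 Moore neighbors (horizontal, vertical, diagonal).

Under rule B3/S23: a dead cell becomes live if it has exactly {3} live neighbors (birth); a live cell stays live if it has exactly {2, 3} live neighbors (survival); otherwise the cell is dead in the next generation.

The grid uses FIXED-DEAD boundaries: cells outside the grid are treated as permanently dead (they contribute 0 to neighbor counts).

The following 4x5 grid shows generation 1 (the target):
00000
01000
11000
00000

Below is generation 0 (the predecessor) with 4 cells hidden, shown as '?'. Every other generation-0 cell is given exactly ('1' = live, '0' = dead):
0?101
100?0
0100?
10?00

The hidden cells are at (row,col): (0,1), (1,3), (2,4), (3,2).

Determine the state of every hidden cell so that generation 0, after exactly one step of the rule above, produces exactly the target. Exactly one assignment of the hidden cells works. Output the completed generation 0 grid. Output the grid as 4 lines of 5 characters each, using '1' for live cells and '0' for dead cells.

Answer: 00101
10000
01000
10000

Derivation:
Hidden generation-0 cells (in order): (0,1), (1,3), (2,4), (3,2).
A hidden cell only influences target cells in its own 3x3 neighborhood. Try each of the 2^4 = 16 assignments, step the completed generation 0 forward once under B3/S23, and compare with the target:
  (0,1)=0 (1,3)=0 (2,4)=0 (3,2)=0 -> step reproduces the target at every cell -> ACCEPT
  (0,1)=0 (1,3)=0 (2,4)=0 (3,2)=1 -> step gives (3,1)='1' but target has '0' -> reject
  (0,1)=0 (1,3)=0 (2,4)=1 (3,2)=0 -> step gives (1,3)='1' but target has '0' -> reject
  (0,1)=0 (1,3)=0 (2,4)=1 (3,2)=1 -> step gives (1,3)='1' but target has '0' -> reject
  (0,1)=0 (1,3)=1 (2,4)=0 (3,2)=0 -> step gives (0,3)='1' but target has '0' -> reject
  (0,1)=0 (1,3)=1 (2,4)=0 (3,2)=1 -> step gives (0,3)='1' but target has '0' -> reject
  (0,1)=0 (1,3)=1 (2,4)=1 (3,2)=0 -> step gives (0,3)='1' but target has '0' -> reject
  (0,1)=0 (1,3)=1 (2,4)=1 (3,2)=1 -> step gives (0,3)='1' but target has '0' -> reject
  (0,1)=1 (1,3)=0 (2,4)=0 (3,2)=0 -> step gives (0,1)='1' but target has '0' -> reject
  (0,1)=1 (1,3)=0 (2,4)=0 (3,2)=1 -> step gives (0,1)='1' but target has '0' -> reject
  (0,1)=1 (1,3)=0 (2,4)=1 (3,2)=0 -> step gives (0,1)='1' but target has '0' -> reject
  (0,1)=1 (1,3)=0 (2,4)=1 (3,2)=1 -> step gives (0,1)='1' but target has '0' -> reject
  (0,1)=1 (1,3)=1 (2,4)=0 (3,2)=0 -> step gives (0,1)='1' but target has '0' -> reject
  (0,1)=1 (1,3)=1 (2,4)=0 (3,2)=1 -> step gives (0,1)='1' but target has '0' -> reject
  (0,1)=1 (1,3)=1 (2,4)=1 (3,2)=0 -> step gives (0,1)='1' but target has '0' -> reject
  (0,1)=1 (1,3)=1 (2,4)=1 (3,2)=1 -> step gives (0,1)='1' but target has '0' -> reject
Unique solution: (0,1)=dead, (1,3)=dead, (2,4)=dead, (3,2)=dead.
Check: live-neighbor counts of every cell in the completed generation 0:
12020
13221
32100
12100
Applying B3/S23 to generation 0 with these counts gives:
00000
01000
11000
00000
which matches the target exactly.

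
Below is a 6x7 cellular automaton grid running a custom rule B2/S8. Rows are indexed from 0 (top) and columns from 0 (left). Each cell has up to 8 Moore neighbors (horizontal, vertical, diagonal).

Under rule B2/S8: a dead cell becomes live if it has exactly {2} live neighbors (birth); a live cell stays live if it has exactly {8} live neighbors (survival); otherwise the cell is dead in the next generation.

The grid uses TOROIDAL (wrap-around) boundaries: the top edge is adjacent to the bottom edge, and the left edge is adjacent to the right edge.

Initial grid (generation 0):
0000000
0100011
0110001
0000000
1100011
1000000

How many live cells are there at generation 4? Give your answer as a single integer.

Answer: 8

Derivation:
Simulating step by step:
Generation 0 (given above): 11 live cells
Generation 1: 3 live cells
0100010
0000000
0000000
0000000
0000000
0000010
Generation 2: 4 live cells
0000101
0000000
0000000
0000000
0000000
0000101
Generation 3: 6 live cells
1001000
0000010
0000000
0000000
0000010
1001000
Generation 4: 8 live cells
0110000
0000101
0000000
0000000
0000101
0110000
Population at generation 4: 8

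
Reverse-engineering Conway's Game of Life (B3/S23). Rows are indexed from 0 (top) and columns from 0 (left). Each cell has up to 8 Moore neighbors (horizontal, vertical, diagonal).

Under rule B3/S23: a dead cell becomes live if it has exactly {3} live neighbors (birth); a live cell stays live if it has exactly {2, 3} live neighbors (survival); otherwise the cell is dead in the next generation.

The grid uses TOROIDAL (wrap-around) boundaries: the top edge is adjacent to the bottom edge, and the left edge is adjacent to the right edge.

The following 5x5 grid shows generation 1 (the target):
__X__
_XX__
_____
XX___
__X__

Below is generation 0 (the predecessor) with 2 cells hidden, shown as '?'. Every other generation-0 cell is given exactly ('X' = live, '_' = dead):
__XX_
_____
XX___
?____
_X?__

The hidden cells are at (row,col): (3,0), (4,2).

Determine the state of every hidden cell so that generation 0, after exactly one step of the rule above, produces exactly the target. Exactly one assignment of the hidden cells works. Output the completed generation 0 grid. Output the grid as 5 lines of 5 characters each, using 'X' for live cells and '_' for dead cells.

Answer: __XX_
_____
XX___
_____
_X___

Derivation:
Hidden generation-0 cells (in order): (3,0), (4,2).
A hidden cell only influences target cells in its own 3x3 neighborhood. Try each of the 2^2 = 4 assignments, step the completed generation 0 forward once under B3/S23, and compare with the target:
  (3,0)=_ (4,2)=_ -> step reproduces the target at every cell -> ACCEPT
  (3,0)=_ (4,2)=X -> step gives (0,1)='X' but target has '_' -> reject
  (3,0)=X (4,2)=_ -> step gives (2,0)='X' but target has '_' -> reject
  (3,0)=X (4,2)=X -> step gives (0,1)='X' but target has '_' -> reject
Unique solution: (3,0)=dead, (4,2)=dead.
Check: live-neighbor counts of every cell in the completed generation 0:
12211
23322
11101
33201
11321
Applying B3/S23 to generation 0 with these counts gives:
__X__
_XX__
_____
XX___
__X__
which matches the target exactly.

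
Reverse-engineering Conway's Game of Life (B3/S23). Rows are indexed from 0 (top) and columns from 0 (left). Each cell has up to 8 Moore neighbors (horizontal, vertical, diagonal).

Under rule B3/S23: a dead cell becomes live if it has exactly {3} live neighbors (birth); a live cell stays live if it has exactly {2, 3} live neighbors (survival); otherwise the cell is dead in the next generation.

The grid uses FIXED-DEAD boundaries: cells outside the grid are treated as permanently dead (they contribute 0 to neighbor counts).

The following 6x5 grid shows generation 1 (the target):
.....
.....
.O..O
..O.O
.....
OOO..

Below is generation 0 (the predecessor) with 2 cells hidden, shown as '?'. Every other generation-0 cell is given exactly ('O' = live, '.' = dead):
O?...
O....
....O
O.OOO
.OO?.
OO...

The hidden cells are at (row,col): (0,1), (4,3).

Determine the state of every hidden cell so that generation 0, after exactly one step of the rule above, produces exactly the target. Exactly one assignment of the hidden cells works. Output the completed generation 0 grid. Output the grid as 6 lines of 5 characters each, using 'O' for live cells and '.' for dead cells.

Answer: O....
O....
....O
O.OOO
.OO..
OO...

Derivation:
Hidden generation-0 cells (in order): (0,1), (4,3).
A hidden cell only influences target cells in its own 3x3 neighborhood. Try each of the 2^2 = 4 assignments, step the completed generation 0 forward once under B3/S23, and compare with the target:
  (0,1)=. (4,3)=. -> step reproduces the target at every cell -> ACCEPT
  (0,1)=. (4,3)=O -> step gives (3,2)='.' but target has 'O' -> reject
  (0,1)=O (4,3)=. -> step gives (0,0)='O' but target has '.' -> reject
  (0,1)=O (4,3)=O -> step gives (0,0)='O' but target has '.' -> reject
Unique solution: (0,1)=dead, (4,3)=dead.
Check: live-neighbor counts of every cell in the completed generation 0:
12000
12011
23242
14342
45442
23310
Applying B3/S23 to generation 0 with these counts gives:
.....
.....
.O..O
..O.O
.....
OOO..
which matches the target exactly.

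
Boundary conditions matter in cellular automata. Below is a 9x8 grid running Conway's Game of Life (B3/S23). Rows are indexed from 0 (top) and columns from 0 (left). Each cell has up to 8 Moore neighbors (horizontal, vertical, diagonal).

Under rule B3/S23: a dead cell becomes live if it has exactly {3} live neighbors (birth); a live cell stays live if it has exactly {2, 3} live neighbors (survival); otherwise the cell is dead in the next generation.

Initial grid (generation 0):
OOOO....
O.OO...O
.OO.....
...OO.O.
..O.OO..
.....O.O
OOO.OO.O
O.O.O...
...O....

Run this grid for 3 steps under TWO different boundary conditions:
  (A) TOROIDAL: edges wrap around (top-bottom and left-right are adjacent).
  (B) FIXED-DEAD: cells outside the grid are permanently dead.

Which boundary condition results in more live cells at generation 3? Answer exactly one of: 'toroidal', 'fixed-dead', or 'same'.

Answer: toroidal

Derivation:
Under TOROIDAL boundary, generation 3:
O....OOO
.O....O.
.OO.....
O.......
........
...OOOO.
O..OOO.O
O..OO..O
......O.
Population = 23

Under FIXED-DEAD boundary, generation 3:
........
OO......
OO......
........
........
..OOO...
.OO.OO..
..O..O..
...OO...
Population = 15

Comparison: toroidal=23, fixed-dead=15 -> toroidal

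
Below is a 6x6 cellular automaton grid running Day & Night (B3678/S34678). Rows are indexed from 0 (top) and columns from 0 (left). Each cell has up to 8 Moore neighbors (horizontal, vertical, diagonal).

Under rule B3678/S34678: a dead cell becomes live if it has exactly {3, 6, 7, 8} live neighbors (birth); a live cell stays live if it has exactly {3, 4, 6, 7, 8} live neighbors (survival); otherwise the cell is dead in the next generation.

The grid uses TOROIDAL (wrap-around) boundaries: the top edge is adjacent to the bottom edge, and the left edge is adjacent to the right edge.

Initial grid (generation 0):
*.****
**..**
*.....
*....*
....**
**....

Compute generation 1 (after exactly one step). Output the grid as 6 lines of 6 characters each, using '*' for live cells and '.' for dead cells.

Simulating step by step:
Generation 0 (given above): 16 live cells
Generation 1: 21 live cells
(generation 1 grid is the final answer)

Answer: ******
.**.**
....**
*...**
.*...*
***..*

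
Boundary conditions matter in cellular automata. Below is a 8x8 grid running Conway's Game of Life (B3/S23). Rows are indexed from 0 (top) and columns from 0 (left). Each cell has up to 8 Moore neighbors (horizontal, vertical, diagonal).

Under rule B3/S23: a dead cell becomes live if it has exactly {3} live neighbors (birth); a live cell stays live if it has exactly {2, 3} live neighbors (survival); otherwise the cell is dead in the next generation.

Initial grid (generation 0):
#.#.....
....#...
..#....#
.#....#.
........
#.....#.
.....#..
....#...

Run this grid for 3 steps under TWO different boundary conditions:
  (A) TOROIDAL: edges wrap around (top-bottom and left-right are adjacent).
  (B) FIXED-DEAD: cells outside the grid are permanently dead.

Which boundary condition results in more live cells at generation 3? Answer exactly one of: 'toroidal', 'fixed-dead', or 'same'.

Under TOROIDAL boundary, generation 3:
........
........
........
........
........
........
........
........
Population = 0

Under FIXED-DEAD boundary, generation 3:
........
........
........
........
........
........
........
........
Population = 0

Comparison: toroidal=0, fixed-dead=0 -> same

Answer: same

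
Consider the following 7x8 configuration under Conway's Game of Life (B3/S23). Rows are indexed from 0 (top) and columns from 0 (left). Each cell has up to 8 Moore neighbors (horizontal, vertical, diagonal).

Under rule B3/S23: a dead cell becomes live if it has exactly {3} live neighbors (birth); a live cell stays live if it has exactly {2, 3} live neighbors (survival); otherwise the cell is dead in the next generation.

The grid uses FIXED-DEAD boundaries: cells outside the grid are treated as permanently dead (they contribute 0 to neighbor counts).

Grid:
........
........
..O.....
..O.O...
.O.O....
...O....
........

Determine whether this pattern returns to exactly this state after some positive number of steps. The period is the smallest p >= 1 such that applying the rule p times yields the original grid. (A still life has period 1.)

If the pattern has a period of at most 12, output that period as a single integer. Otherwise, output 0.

Answer: 2

Derivation:
Simulating and comparing each generation to the original:
Gen 0 (original, given above): 6 live cells
Gen 1: 6 live cells, differs from original
Gen 2: 6 live cells, MATCHES original -> period = 2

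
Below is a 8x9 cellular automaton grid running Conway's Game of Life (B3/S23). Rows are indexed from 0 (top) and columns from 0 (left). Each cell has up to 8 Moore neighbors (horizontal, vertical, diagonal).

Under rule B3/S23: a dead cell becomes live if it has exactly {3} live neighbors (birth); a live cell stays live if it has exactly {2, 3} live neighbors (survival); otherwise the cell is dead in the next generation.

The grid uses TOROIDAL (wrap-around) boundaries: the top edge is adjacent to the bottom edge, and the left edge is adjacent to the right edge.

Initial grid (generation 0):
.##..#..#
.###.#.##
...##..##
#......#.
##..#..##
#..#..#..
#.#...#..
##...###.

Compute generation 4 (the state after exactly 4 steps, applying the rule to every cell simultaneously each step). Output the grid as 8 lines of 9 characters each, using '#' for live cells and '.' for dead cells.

Answer: .....##..
###.#..#.
##.#.##.#
...##.##.
....##.##
##....#.#
.......#.
.....###.

Derivation:
Simulating step by step:
Generation 0 (given above): 32 live cells
Generation 1: 22 live cells
...#.#...
.#...#...
.#.##....
.#.##.#..
.#....##.
..##.##..
#.#......
.....#.#.
Generation 2: 26 live cells
.....#...
...#.#...
##.#.....
##.##.##.
.#.....#.
..##.###.
.#####...
....#.#..
Generation 3: 21 live cells
.....##..
..#......
##.#.##.#
...##.##.
##.......
.....#.#.
.#.....#.
..#...#..
Generation 4: 29 live cells
(generation 4 grid is the final answer)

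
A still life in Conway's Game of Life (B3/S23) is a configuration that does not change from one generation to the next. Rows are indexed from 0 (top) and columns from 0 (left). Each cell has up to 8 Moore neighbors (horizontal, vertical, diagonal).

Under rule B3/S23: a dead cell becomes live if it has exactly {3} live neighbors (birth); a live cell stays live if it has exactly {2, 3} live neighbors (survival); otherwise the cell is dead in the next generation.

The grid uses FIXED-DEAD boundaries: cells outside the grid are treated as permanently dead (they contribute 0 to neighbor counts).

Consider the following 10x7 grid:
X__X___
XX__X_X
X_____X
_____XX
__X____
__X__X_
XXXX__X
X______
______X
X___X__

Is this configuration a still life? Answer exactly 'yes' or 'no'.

Compute generation 1 and compare to generation 0 (given above):
Generation 1:
XX_____
XX___X_
XX____X
_____XX
_____XX
_______
X_XX___
X_X____
_______
_______
Cell (0,1) differs: gen0=0 vs gen1=1 -> NOT a still life.

Answer: no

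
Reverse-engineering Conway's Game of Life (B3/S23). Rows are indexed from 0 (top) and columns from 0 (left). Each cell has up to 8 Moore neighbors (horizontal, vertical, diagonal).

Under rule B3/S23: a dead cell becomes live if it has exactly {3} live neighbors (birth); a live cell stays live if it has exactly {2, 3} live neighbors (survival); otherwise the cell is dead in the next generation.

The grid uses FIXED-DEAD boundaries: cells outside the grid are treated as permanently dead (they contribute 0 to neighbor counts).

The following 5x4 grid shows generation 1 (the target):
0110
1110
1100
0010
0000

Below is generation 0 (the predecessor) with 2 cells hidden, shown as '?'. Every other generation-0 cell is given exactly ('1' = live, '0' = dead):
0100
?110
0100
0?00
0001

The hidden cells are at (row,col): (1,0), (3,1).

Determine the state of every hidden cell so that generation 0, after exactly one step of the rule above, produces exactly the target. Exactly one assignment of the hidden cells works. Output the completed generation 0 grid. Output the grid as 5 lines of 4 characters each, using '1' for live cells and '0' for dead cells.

Answer: 0100
0110
0100
0100
0001

Derivation:
Hidden generation-0 cells (in order): (1,0), (3,1).
A hidden cell only influences target cells in its own 3x3 neighborhood. Try each of the 2^2 = 4 assignments, step the completed generation 0 forward once under B3/S23, and compare with the target:
  (1,0)=0 (3,1)=0 -> step gives (2,0)='0' but target has '1' -> reject
  (1,0)=0 (3,1)=1 -> step reproduces the target at every cell -> ACCEPT
  (1,0)=1 (3,1)=0 -> step gives (0,0)='1' but target has '0' -> reject
  (1,0)=1 (3,1)=1 -> step gives (0,0)='1' but target has '0' -> reject
Unique solution: (1,0)=dead, (3,1)=live.
Check: live-neighbor counts of every cell in the completed generation 0:
2231
3331
3341
2131
1120
Applying B3/S23 to generation 0 with these counts gives:
0110
1110
1100
0010
0000
which matches the target exactly.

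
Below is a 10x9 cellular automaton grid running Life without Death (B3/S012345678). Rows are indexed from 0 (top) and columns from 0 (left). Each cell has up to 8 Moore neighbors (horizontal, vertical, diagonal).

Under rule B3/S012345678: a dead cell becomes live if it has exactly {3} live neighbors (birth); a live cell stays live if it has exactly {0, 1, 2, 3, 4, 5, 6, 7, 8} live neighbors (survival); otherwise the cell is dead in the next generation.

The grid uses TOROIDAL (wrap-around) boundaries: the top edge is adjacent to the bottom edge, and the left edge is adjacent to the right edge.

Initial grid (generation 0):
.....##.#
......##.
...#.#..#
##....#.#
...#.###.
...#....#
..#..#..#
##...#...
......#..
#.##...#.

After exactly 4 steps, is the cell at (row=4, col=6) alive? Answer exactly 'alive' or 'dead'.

Simulating step by step:
Generation 0 (given above): 29 live cells
Generation 1: 44 live cells
.....##.#
....#.###
...#.#..#
###...#.#
..######.
..##.#..#
.##.##..#
##...##..
#.#...#.#
#.##.#.##
Generation 2: 56 live cells
...#.##.#
#...#.###
.#####..#
###...#.#
..######.
#.##.#..#
.##.##.##
##.####..
#.###.#.#
#.####.##
Generation 3: 59 live cells
.###.##.#
##..#.###
.#####..#
###...#.#
..######.
#.##.#..#
.##.##.##
##.####..
#.###.#.#
#.####.##
Generation 4: 59 live cells
.###.##.#
##..#.###
.#####..#
###...#.#
..######.
#.##.#..#
.##.##.##
##.####..
#.###.#.#
#.####.##

Cell (4,6) at generation 4: 1 -> alive

Answer: alive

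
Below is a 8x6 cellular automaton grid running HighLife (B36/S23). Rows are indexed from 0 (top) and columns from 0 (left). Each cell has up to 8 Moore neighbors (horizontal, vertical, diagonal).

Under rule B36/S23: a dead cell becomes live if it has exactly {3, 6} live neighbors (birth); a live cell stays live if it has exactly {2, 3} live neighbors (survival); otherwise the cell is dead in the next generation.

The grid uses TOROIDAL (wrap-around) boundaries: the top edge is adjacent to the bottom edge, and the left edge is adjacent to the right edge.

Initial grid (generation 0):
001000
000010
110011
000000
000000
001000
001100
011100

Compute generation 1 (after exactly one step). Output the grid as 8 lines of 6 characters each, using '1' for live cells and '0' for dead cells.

Simulating step by step:
Generation 0 (given above): 12 live cells
Generation 1: 14 live cells
(generation 1 grid is the final answer)

Answer: 011000
110110
100011
100001
000000
001100
000000
010000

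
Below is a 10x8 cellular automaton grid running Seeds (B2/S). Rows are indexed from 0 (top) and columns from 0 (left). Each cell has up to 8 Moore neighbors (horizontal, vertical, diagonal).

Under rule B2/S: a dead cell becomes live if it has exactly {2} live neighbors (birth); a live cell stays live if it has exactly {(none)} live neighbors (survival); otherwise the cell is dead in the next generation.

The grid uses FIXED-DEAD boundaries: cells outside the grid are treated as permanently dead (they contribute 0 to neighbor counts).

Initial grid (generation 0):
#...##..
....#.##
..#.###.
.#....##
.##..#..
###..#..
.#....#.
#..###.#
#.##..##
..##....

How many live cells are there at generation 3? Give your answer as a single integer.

Simulating step by step:
Generation 0 (given above): 34 live cells
Generation 1: 14 live cells
...#...#
.#......
.#......
#.......
...##..#
...##...
.......#
........
........
....#.##
Generation 2: 19 live cells
..#.....
#.......
..#.....
.####...
..#..#..
..#..###
...##...
........
.....###
.....#..
Generation 3: 15 live cells
.#......
..##....
#...#...
.....#..
.......#
.#......
..#....#
...#...#
....#...
....#..#
Population at generation 3: 15

Answer: 15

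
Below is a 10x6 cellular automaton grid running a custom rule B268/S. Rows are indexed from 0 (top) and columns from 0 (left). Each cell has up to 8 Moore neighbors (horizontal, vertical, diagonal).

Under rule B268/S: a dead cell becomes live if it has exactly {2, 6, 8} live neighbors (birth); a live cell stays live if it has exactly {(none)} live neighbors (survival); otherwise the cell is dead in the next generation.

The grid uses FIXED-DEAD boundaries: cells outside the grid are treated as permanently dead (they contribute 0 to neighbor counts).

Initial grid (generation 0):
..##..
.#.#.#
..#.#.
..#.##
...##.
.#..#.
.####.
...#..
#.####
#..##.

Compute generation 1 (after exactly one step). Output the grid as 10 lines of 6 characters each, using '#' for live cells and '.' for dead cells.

Simulating step by step:
Generation 0 (given above): 27 live cells
Generation 1: 11 live cells
(generation 1 grid is the final answer)

Answer: .#....
......
......
.#.#..
.#....
#..#..
#....#
#.#.#.
......
......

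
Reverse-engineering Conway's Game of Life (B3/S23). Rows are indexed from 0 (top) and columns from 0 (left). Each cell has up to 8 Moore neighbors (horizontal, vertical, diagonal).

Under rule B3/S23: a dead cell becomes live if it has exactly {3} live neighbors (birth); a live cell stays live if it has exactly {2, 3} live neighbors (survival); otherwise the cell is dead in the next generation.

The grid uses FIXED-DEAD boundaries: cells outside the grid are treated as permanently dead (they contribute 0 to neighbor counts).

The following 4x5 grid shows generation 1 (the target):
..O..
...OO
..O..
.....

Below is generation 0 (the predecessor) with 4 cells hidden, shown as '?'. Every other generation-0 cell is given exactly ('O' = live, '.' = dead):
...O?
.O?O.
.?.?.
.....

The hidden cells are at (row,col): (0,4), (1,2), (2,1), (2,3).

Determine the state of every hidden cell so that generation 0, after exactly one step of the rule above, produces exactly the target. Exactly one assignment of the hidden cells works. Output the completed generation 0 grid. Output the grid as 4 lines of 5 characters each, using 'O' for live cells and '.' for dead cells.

Hidden generation-0 cells (in order): (0,4), (1,2), (2,1), (2,3).
A hidden cell only influences target cells in its own 3x3 neighborhood. Try each of the 2^4 = 16 assignments, step the completed generation 0 forward once under B3/S23, and compare with the target:
  (0,4)=. (1,2)=. (2,1)=. (2,3)=. -> step gives (1,2)='O' but target has '.' -> reject
  (0,4)=. (1,2)=. (2,1)=. (2,3)=O -> step reproduces the target at every cell -> ACCEPT
  (0,4)=. (1,2)=. (2,1)=O (2,3)=. -> step gives (1,3)='.' but target has 'O' -> reject
  (0,4)=. (1,2)=. (2,1)=O (2,3)=O -> step gives (2,2)='.' but target has 'O' -> reject
  (0,4)=. (1,2)=O (2,1)=. (2,3)=. -> step gives (0,2)='.' but target has 'O' -> reject
  (0,4)=. (1,2)=O (2,1)=. (2,3)=O -> step gives (0,2)='.' but target has 'O' -> reject
  (0,4)=. (1,2)=O (2,1)=O (2,3)=. -> step gives (0,2)='.' but target has 'O' -> reject
  (0,4)=. (1,2)=O (2,1)=O (2,3)=O -> step gives (0,2)='.' but target has 'O' -> reject
  (0,4)=O (1,2)=. (2,1)=. (2,3)=. -> step gives (0,3)='O' but target has '.' -> reject
  (0,4)=O (1,2)=. (2,1)=. (2,3)=O -> step gives (0,3)='O' but target has '.' -> reject
  (0,4)=O (1,2)=. (2,1)=O (2,3)=. -> step gives (0,3)='O' but target has '.' -> reject
  (0,4)=O (1,2)=. (2,1)=O (2,3)=O -> step gives (0,3)='O' but target has '.' -> reject
  (0,4)=O (1,2)=O (2,1)=. (2,3)=. -> step gives (0,2)='.' but target has 'O' -> reject
  (0,4)=O (1,2)=O (2,1)=. (2,3)=O -> step gives (0,2)='.' but target has 'O' -> reject
  (0,4)=O (1,2)=O (2,1)=O (2,3)=. -> step gives (0,2)='.' but target has 'O' -> reject
  (0,4)=O (1,2)=O (2,1)=O (2,3)=O -> step gives (0,2)='.' but target has 'O' -> reject
Unique solution: (0,4)=dead, (1,2)=dead, (2,1)=dead, (2,3)=live.
Check: live-neighbor counts of every cell in the completed generation 0:
11312
10423
11312
00111
Applying B3/S23 to generation 0 with these counts gives:
..O..
...OO
..O..
.....
which matches the target exactly.

Answer: ...O.
.O.O.
...O.
.....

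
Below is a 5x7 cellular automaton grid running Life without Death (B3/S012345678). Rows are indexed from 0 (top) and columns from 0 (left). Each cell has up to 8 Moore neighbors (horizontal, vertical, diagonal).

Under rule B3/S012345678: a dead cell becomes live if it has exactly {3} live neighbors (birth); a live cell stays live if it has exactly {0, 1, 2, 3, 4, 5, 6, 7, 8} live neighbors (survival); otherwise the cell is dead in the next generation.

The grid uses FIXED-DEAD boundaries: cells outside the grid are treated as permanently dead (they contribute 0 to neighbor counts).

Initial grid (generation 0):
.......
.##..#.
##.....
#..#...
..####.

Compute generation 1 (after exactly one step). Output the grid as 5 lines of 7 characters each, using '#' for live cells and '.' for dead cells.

Simulating step by step:
Generation 0 (given above): 11 live cells
Generation 1: 12 live cells
(generation 1 grid is the final answer)

Answer: .......
###..#.
##.....
#..#...
..####.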